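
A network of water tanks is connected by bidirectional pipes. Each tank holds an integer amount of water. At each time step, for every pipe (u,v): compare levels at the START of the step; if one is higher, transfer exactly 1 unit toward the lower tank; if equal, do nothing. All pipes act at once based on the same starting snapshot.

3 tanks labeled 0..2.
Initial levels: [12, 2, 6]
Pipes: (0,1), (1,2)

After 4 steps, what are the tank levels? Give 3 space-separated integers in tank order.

Step 1: flows [0->1,2->1] -> levels [11 4 5]
Step 2: flows [0->1,2->1] -> levels [10 6 4]
Step 3: flows [0->1,1->2] -> levels [9 6 5]
Step 4: flows [0->1,1->2] -> levels [8 6 6]

Answer: 8 6 6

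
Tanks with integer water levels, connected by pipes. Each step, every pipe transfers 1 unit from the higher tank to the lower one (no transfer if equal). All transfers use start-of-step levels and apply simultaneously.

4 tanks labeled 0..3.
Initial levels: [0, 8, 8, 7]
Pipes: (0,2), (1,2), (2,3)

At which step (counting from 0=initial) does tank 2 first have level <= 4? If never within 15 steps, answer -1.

Answer: 5

Derivation:
Step 1: flows [2->0,1=2,2->3] -> levels [1 8 6 8]
Step 2: flows [2->0,1->2,3->2] -> levels [2 7 7 7]
Step 3: flows [2->0,1=2,2=3] -> levels [3 7 6 7]
Step 4: flows [2->0,1->2,3->2] -> levels [4 6 7 6]
Step 5: flows [2->0,2->1,2->3] -> levels [5 7 4 7]
Tank 2 first reaches <=4 at step 5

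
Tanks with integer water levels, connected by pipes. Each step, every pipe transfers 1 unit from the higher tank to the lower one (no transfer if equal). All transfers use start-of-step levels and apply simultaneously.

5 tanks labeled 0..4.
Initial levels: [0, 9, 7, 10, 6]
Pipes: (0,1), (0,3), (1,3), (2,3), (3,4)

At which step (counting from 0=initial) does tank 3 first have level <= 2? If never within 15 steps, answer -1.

Step 1: flows [1->0,3->0,3->1,3->2,3->4] -> levels [2 9 8 6 7]
Step 2: flows [1->0,3->0,1->3,2->3,4->3] -> levels [4 7 7 8 6]
Step 3: flows [1->0,3->0,3->1,3->2,3->4] -> levels [6 7 8 4 7]
Step 4: flows [1->0,0->3,1->3,2->3,4->3] -> levels [6 5 7 8 6]
Step 5: flows [0->1,3->0,3->1,3->2,3->4] -> levels [6 7 8 4 7]
  -> period-2 cycle (repeats step 3); tank 3 never drops to <=2
Tank 3 never reaches <=2 within 15 steps

Answer: -1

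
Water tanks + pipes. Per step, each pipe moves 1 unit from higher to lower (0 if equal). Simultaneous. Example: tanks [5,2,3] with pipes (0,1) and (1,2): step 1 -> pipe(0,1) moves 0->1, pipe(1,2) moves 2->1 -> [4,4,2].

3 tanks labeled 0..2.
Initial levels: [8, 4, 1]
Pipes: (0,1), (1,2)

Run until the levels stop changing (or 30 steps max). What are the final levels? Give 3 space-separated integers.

Answer: 4 5 4

Derivation:
Step 1: flows [0->1,1->2] -> levels [7 4 2]
Step 2: flows [0->1,1->2] -> levels [6 4 3]
Step 3: flows [0->1,1->2] -> levels [5 4 4]
Step 4: flows [0->1,1=2] -> levels [4 5 4]
Step 5: flows [1->0,1->2] -> levels [5 3 5]
Step 6: flows [0->1,2->1] -> levels [4 5 4]
  -> period-2 cycle: step 6 state = step 4 state; never stabilizes
  -> state at step 30: (30-4) mod 2 = 0, same as step 4 -> [4 5 4]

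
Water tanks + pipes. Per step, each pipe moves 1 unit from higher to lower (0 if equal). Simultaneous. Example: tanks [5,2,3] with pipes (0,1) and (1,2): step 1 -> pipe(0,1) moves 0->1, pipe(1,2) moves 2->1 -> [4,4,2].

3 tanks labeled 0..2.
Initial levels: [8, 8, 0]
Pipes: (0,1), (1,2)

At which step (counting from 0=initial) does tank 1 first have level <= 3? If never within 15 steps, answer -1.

Step 1: flows [0=1,1->2] -> levels [8 7 1]
Step 2: flows [0->1,1->2] -> levels [7 7 2]
Step 3: flows [0=1,1->2] -> levels [7 6 3]
Step 4: flows [0->1,1->2] -> levels [6 6 4]
Step 5: flows [0=1,1->2] -> levels [6 5 5]
Step 6: flows [0->1,1=2] -> levels [5 6 5]
Step 7: flows [1->0,1->2] -> levels [6 4 6]
Step 8: flows [0->1,2->1] -> levels [5 6 5]
  -> period-2 cycle (repeats step 6); tank 1 never drops to <=3
Tank 1 never reaches <=3 within 15 steps

Answer: -1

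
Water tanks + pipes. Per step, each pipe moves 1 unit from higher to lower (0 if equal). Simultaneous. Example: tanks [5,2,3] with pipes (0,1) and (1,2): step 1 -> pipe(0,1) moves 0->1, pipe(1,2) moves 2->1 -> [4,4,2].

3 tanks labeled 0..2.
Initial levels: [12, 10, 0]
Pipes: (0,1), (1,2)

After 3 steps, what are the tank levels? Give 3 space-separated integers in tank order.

Step 1: flows [0->1,1->2] -> levels [11 10 1]
Step 2: flows [0->1,1->2] -> levels [10 10 2]
Step 3: flows [0=1,1->2] -> levels [10 9 3]

Answer: 10 9 3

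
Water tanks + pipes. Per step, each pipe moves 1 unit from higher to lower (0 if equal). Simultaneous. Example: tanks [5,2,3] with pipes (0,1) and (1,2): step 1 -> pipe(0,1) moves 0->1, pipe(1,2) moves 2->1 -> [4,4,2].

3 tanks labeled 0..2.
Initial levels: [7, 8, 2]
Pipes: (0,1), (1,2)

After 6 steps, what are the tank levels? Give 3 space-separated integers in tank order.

Step 1: flows [1->0,1->2] -> levels [8 6 3]
Step 2: flows [0->1,1->2] -> levels [7 6 4]
Step 3: flows [0->1,1->2] -> levels [6 6 5]
Step 4: flows [0=1,1->2] -> levels [6 5 6]
Step 5: flows [0->1,2->1] -> levels [5 7 5]
Step 6: flows [1->0,1->2] -> levels [6 5 6]

Answer: 6 5 6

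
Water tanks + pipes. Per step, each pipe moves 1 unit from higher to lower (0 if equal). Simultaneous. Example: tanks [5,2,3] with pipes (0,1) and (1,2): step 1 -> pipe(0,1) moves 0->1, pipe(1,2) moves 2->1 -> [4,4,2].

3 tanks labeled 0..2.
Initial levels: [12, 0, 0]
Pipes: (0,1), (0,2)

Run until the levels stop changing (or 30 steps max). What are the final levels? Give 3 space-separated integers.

Answer: 4 4 4

Derivation:
Step 1: flows [0->1,0->2] -> levels [10 1 1]
Step 2: flows [0->1,0->2] -> levels [8 2 2]
Step 3: flows [0->1,0->2] -> levels [6 3 3]
Step 4: flows [0->1,0->2] -> levels [4 4 4]
Step 5: flows [0=1,0=2] -> levels [4 4 4]
  -> stable (no change)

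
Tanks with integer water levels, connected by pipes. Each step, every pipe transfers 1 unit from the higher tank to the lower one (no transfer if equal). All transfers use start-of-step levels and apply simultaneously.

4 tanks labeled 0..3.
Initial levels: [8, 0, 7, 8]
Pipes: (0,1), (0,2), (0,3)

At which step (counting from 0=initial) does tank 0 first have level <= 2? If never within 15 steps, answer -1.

Step 1: flows [0->1,0->2,0=3] -> levels [6 1 8 8]
Step 2: flows [0->1,2->0,3->0] -> levels [7 2 7 7]
Step 3: flows [0->1,0=2,0=3] -> levels [6 3 7 7]
Step 4: flows [0->1,2->0,3->0] -> levels [7 4 6 6]
Step 5: flows [0->1,0->2,0->3] -> levels [4 5 7 7]
Step 6: flows [1->0,2->0,3->0] -> levels [7 4 6 6]
  -> period-2 cycle (repeats step 4); tank 0 never drops to <=2
Tank 0 never reaches <=2 within 15 steps

Answer: -1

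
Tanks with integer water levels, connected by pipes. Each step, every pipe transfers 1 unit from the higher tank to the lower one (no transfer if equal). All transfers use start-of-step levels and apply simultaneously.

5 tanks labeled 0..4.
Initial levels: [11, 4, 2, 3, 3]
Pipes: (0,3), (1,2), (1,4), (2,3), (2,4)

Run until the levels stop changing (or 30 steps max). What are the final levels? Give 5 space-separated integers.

Step 1: flows [0->3,1->2,1->4,3->2,4->2] -> levels [10 2 5 3 3]
Step 2: flows [0->3,2->1,4->1,2->3,2->4] -> levels [9 4 2 5 3]
Step 3: flows [0->3,1->2,1->4,3->2,4->2] -> levels [8 2 5 5 3]
Step 4: flows [0->3,2->1,4->1,2=3,2->4] -> levels [7 4 3 6 3]
Step 5: flows [0->3,1->2,1->4,3->2,2=4] -> levels [6 2 5 6 4]
Step 6: flows [0=3,2->1,4->1,3->2,2->4] -> levels [6 4 4 5 4]
Step 7: flows [0->3,1=2,1=4,3->2,2=4] -> levels [5 4 5 5 4]
Step 8: flows [0=3,2->1,1=4,2=3,2->4] -> levels [5 5 3 5 5]
Step 9: flows [0=3,1->2,1=4,3->2,4->2] -> levels [5 4 6 4 4]
Step 10: flows [0->3,2->1,1=4,2->3,2->4] -> levels [4 5 3 6 5]
Step 11: flows [3->0,1->2,1=4,3->2,4->2] -> levels [5 4 6 4 4]
  -> period-2 cycle: step 11 state = step 9 state; never stabilizes
  -> state at step 30: (30-9) mod 2 = 1, same as step 10 -> [4 5 3 6 5]

Answer: 4 5 3 6 5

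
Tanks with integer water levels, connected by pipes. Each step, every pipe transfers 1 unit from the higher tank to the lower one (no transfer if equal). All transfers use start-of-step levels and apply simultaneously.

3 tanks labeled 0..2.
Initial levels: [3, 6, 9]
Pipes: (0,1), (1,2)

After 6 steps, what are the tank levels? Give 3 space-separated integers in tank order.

Step 1: flows [1->0,2->1] -> levels [4 6 8]
Step 2: flows [1->0,2->1] -> levels [5 6 7]
Step 3: flows [1->0,2->1] -> levels [6 6 6]
Step 4: flows [0=1,1=2] -> levels [6 6 6]
  -> stable; steps 5..6 unchanged -> [6 6 6]

Answer: 6 6 6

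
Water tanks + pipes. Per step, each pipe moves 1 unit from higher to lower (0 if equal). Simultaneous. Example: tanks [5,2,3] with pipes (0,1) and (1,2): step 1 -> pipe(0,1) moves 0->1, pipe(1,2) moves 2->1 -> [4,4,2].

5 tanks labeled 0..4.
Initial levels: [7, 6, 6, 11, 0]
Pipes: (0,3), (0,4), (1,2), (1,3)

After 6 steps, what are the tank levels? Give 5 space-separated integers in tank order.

Step 1: flows [3->0,0->4,1=2,3->1] -> levels [7 7 6 9 1]
Step 2: flows [3->0,0->4,1->2,3->1] -> levels [7 7 7 7 2]
Step 3: flows [0=3,0->4,1=2,1=3] -> levels [6 7 7 7 3]
Step 4: flows [3->0,0->4,1=2,1=3] -> levels [6 7 7 6 4]
Step 5: flows [0=3,0->4,1=2,1->3] -> levels [5 6 7 7 5]
Step 6: flows [3->0,0=4,2->1,3->1] -> levels [6 8 6 5 5]

Answer: 6 8 6 5 5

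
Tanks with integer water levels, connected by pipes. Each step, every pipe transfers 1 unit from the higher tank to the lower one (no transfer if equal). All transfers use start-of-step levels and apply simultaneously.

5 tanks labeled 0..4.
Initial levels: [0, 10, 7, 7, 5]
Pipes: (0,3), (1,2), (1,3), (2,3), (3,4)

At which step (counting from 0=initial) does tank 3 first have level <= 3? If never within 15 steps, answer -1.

Answer: 5

Derivation:
Step 1: flows [3->0,1->2,1->3,2=3,3->4] -> levels [1 8 8 6 6]
Step 2: flows [3->0,1=2,1->3,2->3,3=4] -> levels [2 7 7 7 6]
Step 3: flows [3->0,1=2,1=3,2=3,3->4] -> levels [3 7 7 5 7]
Step 4: flows [3->0,1=2,1->3,2->3,4->3] -> levels [4 6 6 7 6]
Step 5: flows [3->0,1=2,3->1,3->2,3->4] -> levels [5 7 7 3 7]
Tank 3 first reaches <=3 at step 5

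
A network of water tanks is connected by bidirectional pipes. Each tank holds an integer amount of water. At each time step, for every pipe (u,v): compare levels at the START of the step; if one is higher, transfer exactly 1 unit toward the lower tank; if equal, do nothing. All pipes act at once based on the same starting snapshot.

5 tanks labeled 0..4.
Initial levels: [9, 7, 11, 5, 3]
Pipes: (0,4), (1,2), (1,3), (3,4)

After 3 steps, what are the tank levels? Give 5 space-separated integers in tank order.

Answer: 6 7 8 7 7

Derivation:
Step 1: flows [0->4,2->1,1->3,3->4] -> levels [8 7 10 5 5]
Step 2: flows [0->4,2->1,1->3,3=4] -> levels [7 7 9 6 6]
Step 3: flows [0->4,2->1,1->3,3=4] -> levels [6 7 8 7 7]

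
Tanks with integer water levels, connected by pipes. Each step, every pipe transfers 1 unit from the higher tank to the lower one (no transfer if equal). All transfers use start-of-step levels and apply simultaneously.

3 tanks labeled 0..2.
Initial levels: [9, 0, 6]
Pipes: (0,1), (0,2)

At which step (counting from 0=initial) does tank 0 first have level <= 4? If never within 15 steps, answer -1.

Step 1: flows [0->1,0->2] -> levels [7 1 7]
Step 2: flows [0->1,0=2] -> levels [6 2 7]
Step 3: flows [0->1,2->0] -> levels [6 3 6]
Step 4: flows [0->1,0=2] -> levels [5 4 6]
Step 5: flows [0->1,2->0] -> levels [5 5 5]
Step 6: flows [0=1,0=2] -> levels [5 5 5]
  -> stable; tank 0 stays at 5 > 4
Tank 0 never reaches <=4 within 15 steps

Answer: -1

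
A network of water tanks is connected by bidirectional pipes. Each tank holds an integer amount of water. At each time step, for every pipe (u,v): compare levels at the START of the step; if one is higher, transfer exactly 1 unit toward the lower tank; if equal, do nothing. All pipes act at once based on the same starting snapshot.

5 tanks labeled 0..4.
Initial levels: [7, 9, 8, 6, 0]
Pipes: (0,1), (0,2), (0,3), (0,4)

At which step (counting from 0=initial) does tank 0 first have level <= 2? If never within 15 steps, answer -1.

Answer: -1

Derivation:
Step 1: flows [1->0,2->0,0->3,0->4] -> levels [7 8 7 7 1]
Step 2: flows [1->0,0=2,0=3,0->4] -> levels [7 7 7 7 2]
Step 3: flows [0=1,0=2,0=3,0->4] -> levels [6 7 7 7 3]
Step 4: flows [1->0,2->0,3->0,0->4] -> levels [8 6 6 6 4]
Step 5: flows [0->1,0->2,0->3,0->4] -> levels [4 7 7 7 5]
Step 6: flows [1->0,2->0,3->0,4->0] -> levels [8 6 6 6 4]
  -> period-2 cycle (repeats step 4); tank 0 never drops to <=2
Tank 0 never reaches <=2 within 15 steps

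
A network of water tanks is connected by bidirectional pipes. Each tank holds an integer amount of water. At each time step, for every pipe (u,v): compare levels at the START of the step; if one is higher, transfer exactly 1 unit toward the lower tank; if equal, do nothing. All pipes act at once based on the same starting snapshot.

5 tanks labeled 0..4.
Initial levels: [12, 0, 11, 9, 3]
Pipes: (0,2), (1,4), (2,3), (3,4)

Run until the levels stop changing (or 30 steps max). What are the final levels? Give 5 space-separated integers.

Answer: 8 6 6 7 8

Derivation:
Step 1: flows [0->2,4->1,2->3,3->4] -> levels [11 1 11 9 3]
Step 2: flows [0=2,4->1,2->3,3->4] -> levels [11 2 10 9 3]
Step 3: flows [0->2,4->1,2->3,3->4] -> levels [10 3 10 9 3]
Step 4: flows [0=2,1=4,2->3,3->4] -> levels [10 3 9 9 4]
Step 5: flows [0->2,4->1,2=3,3->4] -> levels [9 4 10 8 4]
Step 6: flows [2->0,1=4,2->3,3->4] -> levels [10 4 8 8 5]
Step 7: flows [0->2,4->1,2=3,3->4] -> levels [9 5 9 7 5]
Step 8: flows [0=2,1=4,2->3,3->4] -> levels [9 5 8 7 6]
Step 9: flows [0->2,4->1,2->3,3->4] -> levels [8 6 8 7 6]
Step 10: flows [0=2,1=4,2->3,3->4] -> levels [8 6 7 7 7]
Step 11: flows [0->2,4->1,2=3,3=4] -> levels [7 7 8 7 6]
Step 12: flows [2->0,1->4,2->3,3->4] -> levels [8 6 6 7 8]
Step 13: flows [0->2,4->1,3->2,4->3] -> levels [7 7 8 7 6]
  -> period-2 cycle: step 13 state = step 11 state; never stabilizes
  -> state at step 30: (30-11) mod 2 = 1, same as step 12 -> [8 6 6 7 8]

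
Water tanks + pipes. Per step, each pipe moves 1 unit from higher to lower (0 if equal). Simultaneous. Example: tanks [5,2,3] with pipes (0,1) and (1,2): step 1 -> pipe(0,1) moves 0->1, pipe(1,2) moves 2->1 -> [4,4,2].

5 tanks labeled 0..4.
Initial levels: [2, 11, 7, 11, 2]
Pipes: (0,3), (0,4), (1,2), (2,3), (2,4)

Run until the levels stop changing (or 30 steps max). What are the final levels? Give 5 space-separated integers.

Answer: 8 6 9 5 5

Derivation:
Step 1: flows [3->0,0=4,1->2,3->2,2->4] -> levels [3 10 8 9 3]
Step 2: flows [3->0,0=4,1->2,3->2,2->4] -> levels [4 9 9 7 4]
Step 3: flows [3->0,0=4,1=2,2->3,2->4] -> levels [5 9 7 7 5]
Step 4: flows [3->0,0=4,1->2,2=3,2->4] -> levels [6 8 7 6 6]
Step 5: flows [0=3,0=4,1->2,2->3,2->4] -> levels [6 7 6 7 7]
Step 6: flows [3->0,4->0,1->2,3->2,4->2] -> levels [8 6 9 5 5]
Step 7: flows [0->3,0->4,2->1,2->3,2->4] -> levels [6 7 6 7 7]
  -> period-2 cycle: step 7 state = step 5 state; never stabilizes
  -> state at step 30: (30-5) mod 2 = 1, same as step 6 -> [8 6 9 5 5]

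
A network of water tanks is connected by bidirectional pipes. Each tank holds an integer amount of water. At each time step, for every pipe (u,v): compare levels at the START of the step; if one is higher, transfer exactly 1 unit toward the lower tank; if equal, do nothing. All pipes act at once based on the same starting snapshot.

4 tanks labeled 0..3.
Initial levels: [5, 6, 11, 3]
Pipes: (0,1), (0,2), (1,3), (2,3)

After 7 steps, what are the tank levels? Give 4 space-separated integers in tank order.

Answer: 8 5 5 7

Derivation:
Step 1: flows [1->0,2->0,1->3,2->3] -> levels [7 4 9 5]
Step 2: flows [0->1,2->0,3->1,2->3] -> levels [7 6 7 5]
Step 3: flows [0->1,0=2,1->3,2->3] -> levels [6 6 6 7]
Step 4: flows [0=1,0=2,3->1,3->2] -> levels [6 7 7 5]
Step 5: flows [1->0,2->0,1->3,2->3] -> levels [8 5 5 7]
Step 6: flows [0->1,0->2,3->1,3->2] -> levels [6 7 7 5]
  -> period-2 cycle: step 6 state = step 4 state
  -> state at step 7: (7-4) mod 2 = 1, same as step 5 -> [8 5 5 7]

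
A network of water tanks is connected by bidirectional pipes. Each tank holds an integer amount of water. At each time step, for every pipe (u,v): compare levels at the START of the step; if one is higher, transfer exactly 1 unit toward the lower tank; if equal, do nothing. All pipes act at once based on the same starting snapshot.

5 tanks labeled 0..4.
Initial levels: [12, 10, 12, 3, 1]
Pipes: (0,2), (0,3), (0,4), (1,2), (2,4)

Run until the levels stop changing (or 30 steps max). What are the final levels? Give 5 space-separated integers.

Answer: 7 9 6 8 8

Derivation:
Step 1: flows [0=2,0->3,0->4,2->1,2->4] -> levels [10 11 10 4 3]
Step 2: flows [0=2,0->3,0->4,1->2,2->4] -> levels [8 10 10 5 5]
Step 3: flows [2->0,0->3,0->4,1=2,2->4] -> levels [7 10 8 6 7]
Step 4: flows [2->0,0->3,0=4,1->2,2->4] -> levels [7 9 7 7 8]
Step 5: flows [0=2,0=3,4->0,1->2,4->2] -> levels [8 8 9 7 6]
Step 6: flows [2->0,0->3,0->4,2->1,2->4] -> levels [7 9 6 8 8]
Step 7: flows [0->2,3->0,4->0,1->2,4->2] -> levels [8 8 9 7 6]
  -> period-2 cycle: step 7 state = step 5 state; never stabilizes
  -> state at step 30: (30-5) mod 2 = 1, same as step 6 -> [7 9 6 8 8]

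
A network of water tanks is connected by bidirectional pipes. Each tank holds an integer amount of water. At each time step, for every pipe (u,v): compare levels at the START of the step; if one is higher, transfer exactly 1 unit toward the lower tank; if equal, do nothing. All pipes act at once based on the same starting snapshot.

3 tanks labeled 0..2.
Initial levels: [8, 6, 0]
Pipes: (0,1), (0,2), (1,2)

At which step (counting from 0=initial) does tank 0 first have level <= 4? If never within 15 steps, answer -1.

Answer: 3

Derivation:
Step 1: flows [0->1,0->2,1->2] -> levels [6 6 2]
Step 2: flows [0=1,0->2,1->2] -> levels [5 5 4]
Step 3: flows [0=1,0->2,1->2] -> levels [4 4 6]
Tank 0 first reaches <=4 at step 3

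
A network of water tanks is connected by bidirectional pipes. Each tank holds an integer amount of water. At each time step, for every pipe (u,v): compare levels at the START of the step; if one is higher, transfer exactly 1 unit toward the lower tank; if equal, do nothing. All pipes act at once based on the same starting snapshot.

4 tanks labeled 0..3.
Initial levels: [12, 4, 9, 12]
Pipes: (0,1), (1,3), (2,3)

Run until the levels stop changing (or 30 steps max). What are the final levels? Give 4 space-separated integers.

Step 1: flows [0->1,3->1,3->2] -> levels [11 6 10 10]
Step 2: flows [0->1,3->1,2=3] -> levels [10 8 10 9]
Step 3: flows [0->1,3->1,2->3] -> levels [9 10 9 9]
Step 4: flows [1->0,1->3,2=3] -> levels [10 8 9 10]
Step 5: flows [0->1,3->1,3->2] -> levels [9 10 10 8]
Step 6: flows [1->0,1->3,2->3] -> levels [10 8 9 10]
  -> period-2 cycle: step 6 state = step 4 state; never stabilizes
  -> state at step 30: (30-4) mod 2 = 0, same as step 4 -> [10 8 9 10]

Answer: 10 8 9 10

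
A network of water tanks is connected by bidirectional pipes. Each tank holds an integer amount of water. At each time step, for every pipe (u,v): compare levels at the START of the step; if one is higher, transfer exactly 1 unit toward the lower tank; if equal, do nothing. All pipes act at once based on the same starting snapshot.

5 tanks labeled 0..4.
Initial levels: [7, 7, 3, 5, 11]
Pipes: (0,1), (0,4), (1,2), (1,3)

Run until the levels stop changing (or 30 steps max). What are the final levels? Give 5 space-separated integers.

Answer: 7 8 5 5 8

Derivation:
Step 1: flows [0=1,4->0,1->2,1->3] -> levels [8 5 4 6 10]
Step 2: flows [0->1,4->0,1->2,3->1] -> levels [8 6 5 5 9]
Step 3: flows [0->1,4->0,1->2,1->3] -> levels [8 5 6 6 8]
Step 4: flows [0->1,0=4,2->1,3->1] -> levels [7 8 5 5 8]
Step 5: flows [1->0,4->0,1->2,1->3] -> levels [9 5 6 6 7]
Step 6: flows [0->1,0->4,2->1,3->1] -> levels [7 8 5 5 8]
  -> period-2 cycle: step 6 state = step 4 state; never stabilizes
  -> state at step 30: (30-4) mod 2 = 0, same as step 4 -> [7 8 5 5 8]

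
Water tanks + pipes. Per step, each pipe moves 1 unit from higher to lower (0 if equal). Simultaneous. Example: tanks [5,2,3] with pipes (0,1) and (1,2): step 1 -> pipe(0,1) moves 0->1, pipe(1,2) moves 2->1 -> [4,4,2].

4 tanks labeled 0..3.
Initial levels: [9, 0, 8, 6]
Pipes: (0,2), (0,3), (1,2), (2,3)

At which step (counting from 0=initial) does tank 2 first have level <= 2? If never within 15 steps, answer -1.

Step 1: flows [0->2,0->3,2->1,2->3] -> levels [7 1 7 8]
Step 2: flows [0=2,3->0,2->1,3->2] -> levels [8 2 7 6]
Step 3: flows [0->2,0->3,2->1,2->3] -> levels [6 3 6 8]
Step 4: flows [0=2,3->0,2->1,3->2] -> levels [7 4 6 6]
Step 5: flows [0->2,0->3,2->1,2=3] -> levels [5 5 6 7]
Step 6: flows [2->0,3->0,2->1,3->2] -> levels [7 6 5 5]
Step 7: flows [0->2,0->3,1->2,2=3] -> levels [5 5 7 6]
Step 8: flows [2->0,3->0,2->1,2->3] -> levels [7 6 4 6]
Step 9: flows [0->2,0->3,1->2,3->2] -> levels [5 5 7 6]
  -> period-2 cycle (repeats step 7); tank 2 never drops to <=2
Tank 2 never reaches <=2 within 15 steps

Answer: -1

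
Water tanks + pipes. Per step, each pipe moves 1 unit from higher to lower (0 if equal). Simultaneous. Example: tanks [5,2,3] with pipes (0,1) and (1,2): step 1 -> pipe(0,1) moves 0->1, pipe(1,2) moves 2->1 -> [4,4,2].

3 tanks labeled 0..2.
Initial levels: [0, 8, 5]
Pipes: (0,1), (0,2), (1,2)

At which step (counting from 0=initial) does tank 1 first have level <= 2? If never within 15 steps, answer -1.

Step 1: flows [1->0,2->0,1->2] -> levels [2 6 5]
Step 2: flows [1->0,2->0,1->2] -> levels [4 4 5]
Step 3: flows [0=1,2->0,2->1] -> levels [5 5 3]
Step 4: flows [0=1,0->2,1->2] -> levels [4 4 5]
  -> period-2 cycle (repeats step 2); tank 1 never drops to <=2
Tank 1 never reaches <=2 within 15 steps

Answer: -1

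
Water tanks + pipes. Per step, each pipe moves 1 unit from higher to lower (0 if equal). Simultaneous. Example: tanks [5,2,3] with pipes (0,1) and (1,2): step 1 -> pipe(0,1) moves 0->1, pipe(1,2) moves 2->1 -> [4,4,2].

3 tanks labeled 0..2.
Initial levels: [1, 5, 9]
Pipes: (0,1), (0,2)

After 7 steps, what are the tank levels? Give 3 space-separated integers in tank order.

Step 1: flows [1->0,2->0] -> levels [3 4 8]
Step 2: flows [1->0,2->0] -> levels [5 3 7]
Step 3: flows [0->1,2->0] -> levels [5 4 6]
Step 4: flows [0->1,2->0] -> levels [5 5 5]
Step 5: flows [0=1,0=2] -> levels [5 5 5]
  -> stable; steps 6..7 unchanged -> [5 5 5]

Answer: 5 5 5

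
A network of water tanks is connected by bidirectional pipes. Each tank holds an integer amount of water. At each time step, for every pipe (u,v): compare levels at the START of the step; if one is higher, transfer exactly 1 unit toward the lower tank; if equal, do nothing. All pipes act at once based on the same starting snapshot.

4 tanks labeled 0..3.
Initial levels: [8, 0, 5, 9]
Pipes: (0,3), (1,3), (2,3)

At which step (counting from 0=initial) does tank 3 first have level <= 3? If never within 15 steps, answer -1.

Answer: -1

Derivation:
Step 1: flows [3->0,3->1,3->2] -> levels [9 1 6 6]
Step 2: flows [0->3,3->1,2=3] -> levels [8 2 6 6]
Step 3: flows [0->3,3->1,2=3] -> levels [7 3 6 6]
Step 4: flows [0->3,3->1,2=3] -> levels [6 4 6 6]
Step 5: flows [0=3,3->1,2=3] -> levels [6 5 6 5]
Step 6: flows [0->3,1=3,2->3] -> levels [5 5 5 7]
Step 7: flows [3->0,3->1,3->2] -> levels [6 6 6 4]
Step 8: flows [0->3,1->3,2->3] -> levels [5 5 5 7]
  -> period-2 cycle (repeats step 6); tank 3 never drops to <=3
Tank 3 never reaches <=3 within 15 steps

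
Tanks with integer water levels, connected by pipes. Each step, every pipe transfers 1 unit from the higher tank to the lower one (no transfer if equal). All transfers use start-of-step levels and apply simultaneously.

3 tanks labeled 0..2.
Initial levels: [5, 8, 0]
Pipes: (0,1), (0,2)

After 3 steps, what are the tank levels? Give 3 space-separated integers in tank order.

Step 1: flows [1->0,0->2] -> levels [5 7 1]
Step 2: flows [1->0,0->2] -> levels [5 6 2]
Step 3: flows [1->0,0->2] -> levels [5 5 3]

Answer: 5 5 3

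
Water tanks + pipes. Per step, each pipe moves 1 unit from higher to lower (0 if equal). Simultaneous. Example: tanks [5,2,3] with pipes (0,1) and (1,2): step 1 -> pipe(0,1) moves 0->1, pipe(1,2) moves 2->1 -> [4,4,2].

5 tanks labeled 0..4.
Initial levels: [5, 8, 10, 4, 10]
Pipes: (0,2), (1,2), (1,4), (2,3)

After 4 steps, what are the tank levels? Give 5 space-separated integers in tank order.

Step 1: flows [2->0,2->1,4->1,2->3] -> levels [6 10 7 5 9]
Step 2: flows [2->0,1->2,1->4,2->3] -> levels [7 8 6 6 10]
Step 3: flows [0->2,1->2,4->1,2=3] -> levels [6 8 8 6 9]
Step 4: flows [2->0,1=2,4->1,2->3] -> levels [7 9 6 7 8]

Answer: 7 9 6 7 8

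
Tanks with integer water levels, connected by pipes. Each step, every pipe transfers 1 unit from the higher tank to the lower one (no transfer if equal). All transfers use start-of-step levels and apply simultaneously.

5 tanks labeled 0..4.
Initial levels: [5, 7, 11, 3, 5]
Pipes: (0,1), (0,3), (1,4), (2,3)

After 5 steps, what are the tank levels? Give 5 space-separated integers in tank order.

Step 1: flows [1->0,0->3,1->4,2->3] -> levels [5 5 10 5 6]
Step 2: flows [0=1,0=3,4->1,2->3] -> levels [5 6 9 6 5]
Step 3: flows [1->0,3->0,1->4,2->3] -> levels [7 4 8 6 6]
Step 4: flows [0->1,0->3,4->1,2->3] -> levels [5 6 7 8 5]
Step 5: flows [1->0,3->0,1->4,3->2] -> levels [7 4 8 6 6]

Answer: 7 4 8 6 6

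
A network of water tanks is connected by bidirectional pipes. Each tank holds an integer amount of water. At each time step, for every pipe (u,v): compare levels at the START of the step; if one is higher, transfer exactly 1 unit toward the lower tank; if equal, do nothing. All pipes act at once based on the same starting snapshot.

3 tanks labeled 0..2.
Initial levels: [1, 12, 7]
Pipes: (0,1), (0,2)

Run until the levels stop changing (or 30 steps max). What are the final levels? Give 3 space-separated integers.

Answer: 6 7 7

Derivation:
Step 1: flows [1->0,2->0] -> levels [3 11 6]
Step 2: flows [1->0,2->0] -> levels [5 10 5]
Step 3: flows [1->0,0=2] -> levels [6 9 5]
Step 4: flows [1->0,0->2] -> levels [6 8 6]
Step 5: flows [1->0,0=2] -> levels [7 7 6]
Step 6: flows [0=1,0->2] -> levels [6 7 7]
Step 7: flows [1->0,2->0] -> levels [8 6 6]
Step 8: flows [0->1,0->2] -> levels [6 7 7]
  -> period-2 cycle: step 8 state = step 6 state; never stabilizes
  -> state at step 30: (30-6) mod 2 = 0, same as step 6 -> [6 7 7]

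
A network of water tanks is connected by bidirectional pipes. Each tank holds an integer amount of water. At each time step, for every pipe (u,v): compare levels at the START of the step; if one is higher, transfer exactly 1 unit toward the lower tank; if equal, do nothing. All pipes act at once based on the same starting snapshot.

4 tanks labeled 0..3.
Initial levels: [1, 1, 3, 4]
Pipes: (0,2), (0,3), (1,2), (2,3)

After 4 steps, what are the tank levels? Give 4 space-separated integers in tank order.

Answer: 1 2 4 2

Derivation:
Step 1: flows [2->0,3->0,2->1,3->2] -> levels [3 2 2 2]
Step 2: flows [0->2,0->3,1=2,2=3] -> levels [1 2 3 3]
Step 3: flows [2->0,3->0,2->1,2=3] -> levels [3 3 1 2]
Step 4: flows [0->2,0->3,1->2,3->2] -> levels [1 2 4 2]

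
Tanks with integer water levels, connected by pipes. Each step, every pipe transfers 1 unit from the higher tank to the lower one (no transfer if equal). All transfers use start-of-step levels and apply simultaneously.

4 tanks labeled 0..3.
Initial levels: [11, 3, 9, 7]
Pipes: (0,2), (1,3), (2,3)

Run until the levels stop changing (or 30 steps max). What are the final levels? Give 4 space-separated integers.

Answer: 7 8 9 6

Derivation:
Step 1: flows [0->2,3->1,2->3] -> levels [10 4 9 7]
Step 2: flows [0->2,3->1,2->3] -> levels [9 5 9 7]
Step 3: flows [0=2,3->1,2->3] -> levels [9 6 8 7]
Step 4: flows [0->2,3->1,2->3] -> levels [8 7 8 7]
Step 5: flows [0=2,1=3,2->3] -> levels [8 7 7 8]
Step 6: flows [0->2,3->1,3->2] -> levels [7 8 9 6]
Step 7: flows [2->0,1->3,2->3] -> levels [8 7 7 8]
  -> period-2 cycle: step 7 state = step 5 state; never stabilizes
  -> state at step 30: (30-5) mod 2 = 1, same as step 6 -> [7 8 9 6]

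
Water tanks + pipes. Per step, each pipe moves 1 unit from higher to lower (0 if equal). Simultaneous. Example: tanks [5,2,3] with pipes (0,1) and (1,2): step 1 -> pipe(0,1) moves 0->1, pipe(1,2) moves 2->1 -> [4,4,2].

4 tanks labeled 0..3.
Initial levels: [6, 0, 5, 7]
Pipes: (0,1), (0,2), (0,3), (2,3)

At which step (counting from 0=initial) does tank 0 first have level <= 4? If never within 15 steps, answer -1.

Answer: 4

Derivation:
Step 1: flows [0->1,0->2,3->0,3->2] -> levels [5 1 7 5]
Step 2: flows [0->1,2->0,0=3,2->3] -> levels [5 2 5 6]
Step 3: flows [0->1,0=2,3->0,3->2] -> levels [5 3 6 4]
Step 4: flows [0->1,2->0,0->3,2->3] -> levels [4 4 4 6]
Tank 0 first reaches <=4 at step 4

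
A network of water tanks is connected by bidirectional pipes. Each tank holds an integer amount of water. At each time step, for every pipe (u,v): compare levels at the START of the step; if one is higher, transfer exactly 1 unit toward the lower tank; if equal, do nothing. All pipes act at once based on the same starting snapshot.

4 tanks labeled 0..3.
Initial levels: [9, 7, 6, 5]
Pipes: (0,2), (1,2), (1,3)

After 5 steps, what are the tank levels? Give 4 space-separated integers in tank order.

Answer: 7 5 8 7

Derivation:
Step 1: flows [0->2,1->2,1->3] -> levels [8 5 8 6]
Step 2: flows [0=2,2->1,3->1] -> levels [8 7 7 5]
Step 3: flows [0->2,1=2,1->3] -> levels [7 6 8 6]
Step 4: flows [2->0,2->1,1=3] -> levels [8 7 6 6]
Step 5: flows [0->2,1->2,1->3] -> levels [7 5 8 7]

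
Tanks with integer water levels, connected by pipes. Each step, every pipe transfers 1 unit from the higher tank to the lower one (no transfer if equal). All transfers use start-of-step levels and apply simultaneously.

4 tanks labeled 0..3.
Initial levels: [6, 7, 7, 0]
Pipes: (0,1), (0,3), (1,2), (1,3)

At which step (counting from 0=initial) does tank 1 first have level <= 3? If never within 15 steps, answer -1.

Answer: -1

Derivation:
Step 1: flows [1->0,0->3,1=2,1->3] -> levels [6 5 7 2]
Step 2: flows [0->1,0->3,2->1,1->3] -> levels [4 6 6 4]
Step 3: flows [1->0,0=3,1=2,1->3] -> levels [5 4 6 5]
Step 4: flows [0->1,0=3,2->1,3->1] -> levels [4 7 5 4]
Step 5: flows [1->0,0=3,1->2,1->3] -> levels [5 4 6 5]
  -> period-2 cycle (repeats step 3); tank 1 never drops to <=3
Tank 1 never reaches <=3 within 15 steps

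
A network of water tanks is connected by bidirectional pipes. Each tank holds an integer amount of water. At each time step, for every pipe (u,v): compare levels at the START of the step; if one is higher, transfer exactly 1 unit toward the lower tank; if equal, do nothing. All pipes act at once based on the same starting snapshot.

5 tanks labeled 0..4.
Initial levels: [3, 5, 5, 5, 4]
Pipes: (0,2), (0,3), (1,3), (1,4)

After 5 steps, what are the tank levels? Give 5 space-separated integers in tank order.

Step 1: flows [2->0,3->0,1=3,1->4] -> levels [5 4 4 4 5]
Step 2: flows [0->2,0->3,1=3,4->1] -> levels [3 5 5 5 4]
  -> period-2 cycle: step 2 state = step 0 state
  -> state at step 5: (5-0) mod 2 = 1, same as step 1 -> [5 4 4 4 5]

Answer: 5 4 4 4 5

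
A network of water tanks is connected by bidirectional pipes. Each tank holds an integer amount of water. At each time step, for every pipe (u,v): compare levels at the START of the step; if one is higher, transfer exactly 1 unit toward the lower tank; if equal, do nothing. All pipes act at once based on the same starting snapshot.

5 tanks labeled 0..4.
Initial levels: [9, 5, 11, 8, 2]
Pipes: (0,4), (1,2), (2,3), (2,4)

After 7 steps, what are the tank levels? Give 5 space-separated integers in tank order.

Step 1: flows [0->4,2->1,2->3,2->4] -> levels [8 6 8 9 4]
Step 2: flows [0->4,2->1,3->2,2->4] -> levels [7 7 7 8 6]
Step 3: flows [0->4,1=2,3->2,2->4] -> levels [6 7 7 7 8]
Step 4: flows [4->0,1=2,2=3,4->2] -> levels [7 7 8 7 6]
Step 5: flows [0->4,2->1,2->3,2->4] -> levels [6 8 5 8 8]
Step 6: flows [4->0,1->2,3->2,4->2] -> levels [7 7 8 7 6]
  -> period-2 cycle: step 6 state = step 4 state
  -> state at step 7: (7-4) mod 2 = 1, same as step 5 -> [6 8 5 8 8]

Answer: 6 8 5 8 8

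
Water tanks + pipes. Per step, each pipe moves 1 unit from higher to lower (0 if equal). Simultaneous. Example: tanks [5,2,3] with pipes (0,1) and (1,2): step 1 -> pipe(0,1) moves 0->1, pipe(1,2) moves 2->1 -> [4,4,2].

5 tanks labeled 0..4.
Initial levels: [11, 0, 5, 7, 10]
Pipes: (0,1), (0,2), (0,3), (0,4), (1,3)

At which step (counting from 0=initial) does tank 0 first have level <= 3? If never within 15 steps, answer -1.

Step 1: flows [0->1,0->2,0->3,0->4,3->1] -> levels [7 2 6 7 11]
Step 2: flows [0->1,0->2,0=3,4->0,3->1] -> levels [6 4 7 6 10]
Step 3: flows [0->1,2->0,0=3,4->0,3->1] -> levels [7 6 6 5 9]
Step 4: flows [0->1,0->2,0->3,4->0,1->3] -> levels [5 6 7 7 8]
Step 5: flows [1->0,2->0,3->0,4->0,3->1] -> levels [9 6 6 5 7]
Step 6: flows [0->1,0->2,0->3,0->4,1->3] -> levels [5 6 7 7 8]
  -> period-2 cycle (repeats step 4); tank 0 never drops to <=3
Tank 0 never reaches <=3 within 15 steps

Answer: -1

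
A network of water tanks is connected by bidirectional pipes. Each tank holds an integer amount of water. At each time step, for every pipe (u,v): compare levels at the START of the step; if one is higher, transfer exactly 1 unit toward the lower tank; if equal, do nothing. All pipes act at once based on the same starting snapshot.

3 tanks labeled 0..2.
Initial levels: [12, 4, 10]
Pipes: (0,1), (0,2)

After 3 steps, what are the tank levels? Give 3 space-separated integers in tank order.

Step 1: flows [0->1,0->2] -> levels [10 5 11]
Step 2: flows [0->1,2->0] -> levels [10 6 10]
Step 3: flows [0->1,0=2] -> levels [9 7 10]

Answer: 9 7 10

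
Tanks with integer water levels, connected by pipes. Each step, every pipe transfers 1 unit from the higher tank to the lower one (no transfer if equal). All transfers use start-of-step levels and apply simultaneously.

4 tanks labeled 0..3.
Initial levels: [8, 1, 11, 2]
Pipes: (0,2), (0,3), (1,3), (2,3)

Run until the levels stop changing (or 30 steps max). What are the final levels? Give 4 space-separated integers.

Step 1: flows [2->0,0->3,3->1,2->3] -> levels [8 2 9 3]
Step 2: flows [2->0,0->3,3->1,2->3] -> levels [8 3 7 4]
Step 3: flows [0->2,0->3,3->1,2->3] -> levels [6 4 7 5]
Step 4: flows [2->0,0->3,3->1,2->3] -> levels [6 5 5 6]
Step 5: flows [0->2,0=3,3->1,3->2] -> levels [5 6 7 4]
Step 6: flows [2->0,0->3,1->3,2->3] -> levels [5 5 5 7]
Step 7: flows [0=2,3->0,3->1,3->2] -> levels [6 6 6 4]
Step 8: flows [0=2,0->3,1->3,2->3] -> levels [5 5 5 7]
  -> period-2 cycle: step 8 state = step 6 state; never stabilizes
  -> state at step 30: (30-6) mod 2 = 0, same as step 6 -> [5 5 5 7]

Answer: 5 5 5 7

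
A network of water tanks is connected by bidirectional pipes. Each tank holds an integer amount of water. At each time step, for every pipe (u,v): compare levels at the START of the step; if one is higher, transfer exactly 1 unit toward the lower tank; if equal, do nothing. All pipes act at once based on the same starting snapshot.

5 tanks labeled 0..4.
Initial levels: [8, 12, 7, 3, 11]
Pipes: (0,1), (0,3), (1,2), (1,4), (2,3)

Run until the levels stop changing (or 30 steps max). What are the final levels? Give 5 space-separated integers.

Answer: 9 7 9 7 9

Derivation:
Step 1: flows [1->0,0->3,1->2,1->4,2->3] -> levels [8 9 7 5 12]
Step 2: flows [1->0,0->3,1->2,4->1,2->3] -> levels [8 8 7 7 11]
Step 3: flows [0=1,0->3,1->2,4->1,2=3] -> levels [7 8 8 8 10]
Step 4: flows [1->0,3->0,1=2,4->1,2=3] -> levels [9 8 8 7 9]
Step 5: flows [0->1,0->3,1=2,4->1,2->3] -> levels [7 10 7 9 8]
Step 6: flows [1->0,3->0,1->2,1->4,3->2] -> levels [9 7 9 7 9]
Step 7: flows [0->1,0->3,2->1,4->1,2->3] -> levels [7 10 7 9 8]
  -> period-2 cycle: step 7 state = step 5 state; never stabilizes
  -> state at step 30: (30-5) mod 2 = 1, same as step 6 -> [9 7 9 7 9]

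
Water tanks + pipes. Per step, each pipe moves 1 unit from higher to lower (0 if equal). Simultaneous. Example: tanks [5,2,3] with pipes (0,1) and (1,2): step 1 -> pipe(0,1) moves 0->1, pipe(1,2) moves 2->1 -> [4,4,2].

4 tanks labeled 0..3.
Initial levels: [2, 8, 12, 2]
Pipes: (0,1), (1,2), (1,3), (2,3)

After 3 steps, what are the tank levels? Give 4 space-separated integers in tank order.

Step 1: flows [1->0,2->1,1->3,2->3] -> levels [3 7 10 4]
Step 2: flows [1->0,2->1,1->3,2->3] -> levels [4 6 8 6]
Step 3: flows [1->0,2->1,1=3,2->3] -> levels [5 6 6 7]

Answer: 5 6 6 7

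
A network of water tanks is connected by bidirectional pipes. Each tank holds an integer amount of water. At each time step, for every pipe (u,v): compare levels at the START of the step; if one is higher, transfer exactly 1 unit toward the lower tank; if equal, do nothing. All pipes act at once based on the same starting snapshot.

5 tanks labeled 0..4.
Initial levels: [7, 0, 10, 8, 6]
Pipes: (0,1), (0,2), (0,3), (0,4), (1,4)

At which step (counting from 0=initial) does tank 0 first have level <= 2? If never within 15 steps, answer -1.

Step 1: flows [0->1,2->0,3->0,0->4,4->1] -> levels [7 2 9 7 6]
Step 2: flows [0->1,2->0,0=3,0->4,4->1] -> levels [6 4 8 7 6]
Step 3: flows [0->1,2->0,3->0,0=4,4->1] -> levels [7 6 7 6 5]
Step 4: flows [0->1,0=2,0->3,0->4,1->4] -> levels [4 6 7 7 7]
Step 5: flows [1->0,2->0,3->0,4->0,4->1] -> levels [8 6 6 6 5]
Step 6: flows [0->1,0->2,0->3,0->4,1->4] -> levels [4 6 7 7 7]
  -> period-2 cycle (repeats step 4); tank 0 never drops to <=2
Tank 0 never reaches <=2 within 15 steps

Answer: -1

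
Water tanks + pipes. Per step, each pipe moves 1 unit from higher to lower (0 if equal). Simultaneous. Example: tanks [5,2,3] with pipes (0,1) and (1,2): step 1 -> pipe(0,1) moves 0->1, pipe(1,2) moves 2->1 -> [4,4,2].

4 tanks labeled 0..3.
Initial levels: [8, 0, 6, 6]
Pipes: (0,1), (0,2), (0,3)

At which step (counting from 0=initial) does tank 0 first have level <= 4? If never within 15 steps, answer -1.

Answer: 5

Derivation:
Step 1: flows [0->1,0->2,0->3] -> levels [5 1 7 7]
Step 2: flows [0->1,2->0,3->0] -> levels [6 2 6 6]
Step 3: flows [0->1,0=2,0=3] -> levels [5 3 6 6]
Step 4: flows [0->1,2->0,3->0] -> levels [6 4 5 5]
Step 5: flows [0->1,0->2,0->3] -> levels [3 5 6 6]
Tank 0 first reaches <=4 at step 5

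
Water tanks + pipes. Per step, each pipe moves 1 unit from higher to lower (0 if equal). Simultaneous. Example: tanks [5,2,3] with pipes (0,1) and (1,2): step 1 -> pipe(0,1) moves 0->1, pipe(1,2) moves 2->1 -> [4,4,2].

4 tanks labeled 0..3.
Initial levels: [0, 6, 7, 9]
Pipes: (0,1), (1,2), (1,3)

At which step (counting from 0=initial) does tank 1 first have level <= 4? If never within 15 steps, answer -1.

Answer: 4

Derivation:
Step 1: flows [1->0,2->1,3->1] -> levels [1 7 6 8]
Step 2: flows [1->0,1->2,3->1] -> levels [2 6 7 7]
Step 3: flows [1->0,2->1,3->1] -> levels [3 7 6 6]
Step 4: flows [1->0,1->2,1->3] -> levels [4 4 7 7]
Tank 1 first reaches <=4 at step 4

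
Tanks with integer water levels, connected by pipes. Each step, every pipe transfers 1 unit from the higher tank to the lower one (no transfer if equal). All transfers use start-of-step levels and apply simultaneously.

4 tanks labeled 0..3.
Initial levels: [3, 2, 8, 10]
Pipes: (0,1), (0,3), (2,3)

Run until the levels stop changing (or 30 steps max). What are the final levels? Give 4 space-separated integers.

Answer: 7 5 6 5

Derivation:
Step 1: flows [0->1,3->0,3->2] -> levels [3 3 9 8]
Step 2: flows [0=1,3->0,2->3] -> levels [4 3 8 8]
Step 3: flows [0->1,3->0,2=3] -> levels [4 4 8 7]
Step 4: flows [0=1,3->0,2->3] -> levels [5 4 7 7]
Step 5: flows [0->1,3->0,2=3] -> levels [5 5 7 6]
Step 6: flows [0=1,3->0,2->3] -> levels [6 5 6 6]
Step 7: flows [0->1,0=3,2=3] -> levels [5 6 6 6]
Step 8: flows [1->0,3->0,2=3] -> levels [7 5 6 5]
Step 9: flows [0->1,0->3,2->3] -> levels [5 6 5 7]
Step 10: flows [1->0,3->0,3->2] -> levels [7 5 6 5]
  -> period-2 cycle: step 10 state = step 8 state; never stabilizes
  -> state at step 30: (30-8) mod 2 = 0, same as step 8 -> [7 5 6 5]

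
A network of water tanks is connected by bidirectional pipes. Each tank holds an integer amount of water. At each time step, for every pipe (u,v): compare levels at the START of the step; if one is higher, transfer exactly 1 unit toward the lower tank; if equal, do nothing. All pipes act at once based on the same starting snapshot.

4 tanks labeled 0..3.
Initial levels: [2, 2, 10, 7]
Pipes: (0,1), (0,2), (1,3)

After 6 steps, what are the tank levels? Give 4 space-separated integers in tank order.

Step 1: flows [0=1,2->0,3->1] -> levels [3 3 9 6]
Step 2: flows [0=1,2->0,3->1] -> levels [4 4 8 5]
Step 3: flows [0=1,2->0,3->1] -> levels [5 5 7 4]
Step 4: flows [0=1,2->0,1->3] -> levels [6 4 6 5]
Step 5: flows [0->1,0=2,3->1] -> levels [5 6 6 4]
Step 6: flows [1->0,2->0,1->3] -> levels [7 4 5 5]

Answer: 7 4 5 5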